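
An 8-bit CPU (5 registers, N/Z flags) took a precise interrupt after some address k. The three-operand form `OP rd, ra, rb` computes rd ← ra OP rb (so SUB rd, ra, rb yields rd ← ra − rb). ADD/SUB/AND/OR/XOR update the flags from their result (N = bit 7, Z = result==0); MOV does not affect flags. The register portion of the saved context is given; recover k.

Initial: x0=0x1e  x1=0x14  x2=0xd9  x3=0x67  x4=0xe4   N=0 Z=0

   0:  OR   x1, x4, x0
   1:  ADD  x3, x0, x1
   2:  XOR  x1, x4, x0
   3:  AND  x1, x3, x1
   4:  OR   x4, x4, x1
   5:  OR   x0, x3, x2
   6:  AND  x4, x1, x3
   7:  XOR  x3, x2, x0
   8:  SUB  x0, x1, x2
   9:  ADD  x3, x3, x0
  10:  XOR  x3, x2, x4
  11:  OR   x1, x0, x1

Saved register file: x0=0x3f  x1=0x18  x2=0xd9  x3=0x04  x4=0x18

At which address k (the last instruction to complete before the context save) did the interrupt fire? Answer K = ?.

K = 8

after  0: x0=0x1e x1=0xfe x2=0xd9 x3=0x67 x4=0xe4  N=1 Z=0
after  1: x0=0x1e x1=0xfe x2=0xd9 x3=0x1c x4=0xe4  N=0 Z=0
after  2: x0=0x1e x1=0xfa x2=0xd9 x3=0x1c x4=0xe4  N=1 Z=0
after  3: x0=0x1e x1=0x18 x2=0xd9 x3=0x1c x4=0xe4  N=0 Z=0
after  4: x0=0x1e x1=0x18 x2=0xd9 x3=0x1c x4=0xfc  N=1 Z=0
after  5: x0=0xdd x1=0x18 x2=0xd9 x3=0x1c x4=0xfc  N=1 Z=0
after  6: x0=0xdd x1=0x18 x2=0xd9 x3=0x1c x4=0x18  N=0 Z=0
after  7: x0=0xdd x1=0x18 x2=0xd9 x3=0x04 x4=0x18  N=0 Z=0
after  8: x0=0x3f x1=0x18 x2=0xd9 x3=0x04 x4=0x18  N=0 Z=0
-- IRQ taken; context saved, return-PC = 9 --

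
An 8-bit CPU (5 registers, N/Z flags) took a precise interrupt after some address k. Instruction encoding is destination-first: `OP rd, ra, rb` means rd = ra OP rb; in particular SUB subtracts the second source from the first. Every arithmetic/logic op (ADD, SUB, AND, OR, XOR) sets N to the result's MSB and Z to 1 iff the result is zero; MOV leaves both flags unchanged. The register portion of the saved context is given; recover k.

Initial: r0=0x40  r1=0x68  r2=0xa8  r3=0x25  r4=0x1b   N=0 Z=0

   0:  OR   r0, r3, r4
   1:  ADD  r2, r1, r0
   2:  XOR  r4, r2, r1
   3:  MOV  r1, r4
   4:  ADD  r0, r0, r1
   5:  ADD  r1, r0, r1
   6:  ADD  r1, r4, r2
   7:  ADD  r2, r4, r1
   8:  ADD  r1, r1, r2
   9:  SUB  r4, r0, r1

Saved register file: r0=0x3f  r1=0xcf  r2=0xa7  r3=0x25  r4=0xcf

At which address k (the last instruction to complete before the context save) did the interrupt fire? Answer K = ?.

after  0: r0=0x3f r1=0x68 r2=0xa8 r3=0x25 r4=0x1b  N=0 Z=0
after  1: r0=0x3f r1=0x68 r2=0xa7 r3=0x25 r4=0x1b  N=1 Z=0
after  2: r0=0x3f r1=0x68 r2=0xa7 r3=0x25 r4=0xcf  N=1 Z=0
after  3: r0=0x3f r1=0xcf r2=0xa7 r3=0x25 r4=0xcf  N=1 Z=0
-- IRQ taken; context saved, return-PC = 4 --

K = 3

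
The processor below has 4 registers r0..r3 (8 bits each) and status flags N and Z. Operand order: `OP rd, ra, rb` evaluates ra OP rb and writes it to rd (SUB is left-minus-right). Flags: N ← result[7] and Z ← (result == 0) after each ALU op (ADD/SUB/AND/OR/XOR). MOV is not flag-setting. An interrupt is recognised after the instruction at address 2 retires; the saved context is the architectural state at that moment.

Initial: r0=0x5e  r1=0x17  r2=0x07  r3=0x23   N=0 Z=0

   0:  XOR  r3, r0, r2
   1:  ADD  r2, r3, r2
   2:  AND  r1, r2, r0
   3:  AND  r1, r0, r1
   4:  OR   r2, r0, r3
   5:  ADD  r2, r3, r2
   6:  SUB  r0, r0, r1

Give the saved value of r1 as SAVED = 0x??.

SAVED = 0x40

after  0: r0=0x5e r1=0x17 r2=0x07 r3=0x59  N=0 Z=0
after  1: r0=0x5e r1=0x17 r2=0x60 r3=0x59  N=0 Z=0
after  2: r0=0x5e r1=0x40 r2=0x60 r3=0x59  N=0 Z=0
-- IRQ taken; context saved, return-PC = 3 --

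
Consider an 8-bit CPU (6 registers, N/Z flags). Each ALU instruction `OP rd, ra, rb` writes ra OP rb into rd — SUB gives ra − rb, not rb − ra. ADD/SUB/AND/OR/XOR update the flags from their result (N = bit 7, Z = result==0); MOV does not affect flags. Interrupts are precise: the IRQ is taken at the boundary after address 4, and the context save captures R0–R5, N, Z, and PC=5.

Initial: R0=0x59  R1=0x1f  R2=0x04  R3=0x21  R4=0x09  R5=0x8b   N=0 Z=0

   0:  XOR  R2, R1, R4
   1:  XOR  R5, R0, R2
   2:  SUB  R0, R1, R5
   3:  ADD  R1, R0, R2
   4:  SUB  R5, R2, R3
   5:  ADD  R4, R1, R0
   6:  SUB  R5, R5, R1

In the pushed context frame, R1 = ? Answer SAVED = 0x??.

SAVED = 0xe6

after  0: R0=0x59 R1=0x1f R2=0x16 R3=0x21 R4=0x09 R5=0x8b  N=0 Z=0
after  1: R0=0x59 R1=0x1f R2=0x16 R3=0x21 R4=0x09 R5=0x4f  N=0 Z=0
after  2: R0=0xd0 R1=0x1f R2=0x16 R3=0x21 R4=0x09 R5=0x4f  N=1 Z=0
after  3: R0=0xd0 R1=0xe6 R2=0x16 R3=0x21 R4=0x09 R5=0x4f  N=1 Z=0
after  4: R0=0xd0 R1=0xe6 R2=0x16 R3=0x21 R4=0x09 R5=0xf5  N=1 Z=0
-- IRQ taken; context saved, return-PC = 5 --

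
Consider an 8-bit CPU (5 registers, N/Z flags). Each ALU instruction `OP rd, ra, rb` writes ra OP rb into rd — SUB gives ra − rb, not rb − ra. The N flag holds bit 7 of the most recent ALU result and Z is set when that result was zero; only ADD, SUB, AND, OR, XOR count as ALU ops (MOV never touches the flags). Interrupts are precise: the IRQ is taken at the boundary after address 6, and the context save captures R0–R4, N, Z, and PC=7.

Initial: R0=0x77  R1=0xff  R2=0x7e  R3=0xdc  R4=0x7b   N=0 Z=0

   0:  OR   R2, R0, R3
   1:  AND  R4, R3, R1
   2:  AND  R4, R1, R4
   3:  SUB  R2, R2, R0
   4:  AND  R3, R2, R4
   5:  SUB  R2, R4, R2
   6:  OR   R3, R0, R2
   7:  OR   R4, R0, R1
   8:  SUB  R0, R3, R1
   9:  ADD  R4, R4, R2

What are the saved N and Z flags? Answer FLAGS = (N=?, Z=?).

FLAGS = (N=0, Z=0)

after  0: R0=0x77 R1=0xff R2=0xff R3=0xdc R4=0x7b  N=1 Z=0
after  1: R0=0x77 R1=0xff R2=0xff R3=0xdc R4=0xdc  N=1 Z=0
after  2: R0=0x77 R1=0xff R2=0xff R3=0xdc R4=0xdc  N=1 Z=0
after  3: R0=0x77 R1=0xff R2=0x88 R3=0xdc R4=0xdc  N=1 Z=0
after  4: R0=0x77 R1=0xff R2=0x88 R3=0x88 R4=0xdc  N=1 Z=0
after  5: R0=0x77 R1=0xff R2=0x54 R3=0x88 R4=0xdc  N=0 Z=0
after  6: R0=0x77 R1=0xff R2=0x54 R3=0x77 R4=0xdc  N=0 Z=0
-- IRQ taken; context saved, return-PC = 7 --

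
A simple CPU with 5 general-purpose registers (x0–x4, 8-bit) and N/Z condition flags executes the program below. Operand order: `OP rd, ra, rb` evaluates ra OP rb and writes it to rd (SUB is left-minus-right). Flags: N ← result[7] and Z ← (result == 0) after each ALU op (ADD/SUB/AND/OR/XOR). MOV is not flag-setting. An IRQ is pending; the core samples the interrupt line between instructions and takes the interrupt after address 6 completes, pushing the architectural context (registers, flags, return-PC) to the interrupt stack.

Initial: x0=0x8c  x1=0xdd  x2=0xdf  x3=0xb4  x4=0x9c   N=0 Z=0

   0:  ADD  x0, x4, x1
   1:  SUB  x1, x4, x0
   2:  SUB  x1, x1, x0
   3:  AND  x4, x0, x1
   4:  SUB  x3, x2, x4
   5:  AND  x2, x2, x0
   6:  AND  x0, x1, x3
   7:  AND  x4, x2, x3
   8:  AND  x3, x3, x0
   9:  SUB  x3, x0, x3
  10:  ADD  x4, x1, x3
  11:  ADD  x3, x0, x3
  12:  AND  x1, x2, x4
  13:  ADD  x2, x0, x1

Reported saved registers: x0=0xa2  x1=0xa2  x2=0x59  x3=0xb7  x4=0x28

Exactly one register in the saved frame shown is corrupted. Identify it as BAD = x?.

after  0: x0=0x79 x1=0xdd x2=0xdf x3=0xb4 x4=0x9c  N=0 Z=0
after  1: x0=0x79 x1=0x23 x2=0xdf x3=0xb4 x4=0x9c  N=0 Z=0
after  2: x0=0x79 x1=0xaa x2=0xdf x3=0xb4 x4=0x9c  N=1 Z=0
after  3: x0=0x79 x1=0xaa x2=0xdf x3=0xb4 x4=0x28  N=0 Z=0
after  4: x0=0x79 x1=0xaa x2=0xdf x3=0xb7 x4=0x28  N=1 Z=0
after  5: x0=0x79 x1=0xaa x2=0x59 x3=0xb7 x4=0x28  N=0 Z=0
after  6: x0=0xa2 x1=0xaa x2=0x59 x3=0xb7 x4=0x28  N=1 Z=0
-- IRQ taken; context saved, return-PC = 7 --
mismatch: x1: reported 0xa2 vs actual 0xaa

BAD = x1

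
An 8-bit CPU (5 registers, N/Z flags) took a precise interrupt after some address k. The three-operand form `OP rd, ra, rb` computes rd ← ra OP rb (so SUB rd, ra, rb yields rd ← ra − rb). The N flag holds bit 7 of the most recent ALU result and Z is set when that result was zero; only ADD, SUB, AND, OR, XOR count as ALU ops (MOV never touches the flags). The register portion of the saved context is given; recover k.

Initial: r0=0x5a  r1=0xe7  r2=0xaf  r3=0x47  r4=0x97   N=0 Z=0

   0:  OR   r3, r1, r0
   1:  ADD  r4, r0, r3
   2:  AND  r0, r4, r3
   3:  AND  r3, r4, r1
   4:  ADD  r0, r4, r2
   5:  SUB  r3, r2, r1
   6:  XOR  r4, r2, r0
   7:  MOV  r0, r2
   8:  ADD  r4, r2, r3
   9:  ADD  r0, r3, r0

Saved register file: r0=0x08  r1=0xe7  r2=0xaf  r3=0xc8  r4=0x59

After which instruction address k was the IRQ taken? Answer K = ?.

K = 5

after  0: r0=0x5a r1=0xe7 r2=0xaf r3=0xff r4=0x97  N=1 Z=0
after  1: r0=0x5a r1=0xe7 r2=0xaf r3=0xff r4=0x59  N=0 Z=0
after  2: r0=0x59 r1=0xe7 r2=0xaf r3=0xff r4=0x59  N=0 Z=0
after  3: r0=0x59 r1=0xe7 r2=0xaf r3=0x41 r4=0x59  N=0 Z=0
after  4: r0=0x08 r1=0xe7 r2=0xaf r3=0x41 r4=0x59  N=0 Z=0
after  5: r0=0x08 r1=0xe7 r2=0xaf r3=0xc8 r4=0x59  N=1 Z=0
-- IRQ taken; context saved, return-PC = 6 --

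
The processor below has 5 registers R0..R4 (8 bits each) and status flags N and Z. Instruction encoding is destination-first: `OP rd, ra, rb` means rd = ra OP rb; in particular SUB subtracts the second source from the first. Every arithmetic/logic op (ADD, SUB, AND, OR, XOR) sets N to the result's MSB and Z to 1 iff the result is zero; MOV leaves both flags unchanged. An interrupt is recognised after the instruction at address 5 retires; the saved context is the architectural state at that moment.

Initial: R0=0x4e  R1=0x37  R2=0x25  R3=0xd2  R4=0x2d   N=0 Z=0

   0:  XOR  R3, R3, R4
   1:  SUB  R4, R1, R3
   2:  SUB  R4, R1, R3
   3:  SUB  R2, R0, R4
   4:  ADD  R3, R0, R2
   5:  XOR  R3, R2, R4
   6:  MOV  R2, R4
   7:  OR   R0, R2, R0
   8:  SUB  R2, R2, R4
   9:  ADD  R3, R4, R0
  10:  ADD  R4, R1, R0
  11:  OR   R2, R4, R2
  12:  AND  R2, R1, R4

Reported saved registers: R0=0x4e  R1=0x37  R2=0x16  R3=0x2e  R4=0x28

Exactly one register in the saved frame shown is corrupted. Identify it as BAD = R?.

BAD = R4

after  0: R0=0x4e R1=0x37 R2=0x25 R3=0xff R4=0x2d  N=1 Z=0
after  1: R0=0x4e R1=0x37 R2=0x25 R3=0xff R4=0x38  N=0 Z=0
after  2: R0=0x4e R1=0x37 R2=0x25 R3=0xff R4=0x38  N=0 Z=0
after  3: R0=0x4e R1=0x37 R2=0x16 R3=0xff R4=0x38  N=0 Z=0
after  4: R0=0x4e R1=0x37 R2=0x16 R3=0x64 R4=0x38  N=0 Z=0
after  5: R0=0x4e R1=0x37 R2=0x16 R3=0x2e R4=0x38  N=0 Z=0
-- IRQ taken; context saved, return-PC = 6 --
mismatch: R4: reported 0x28 vs actual 0x38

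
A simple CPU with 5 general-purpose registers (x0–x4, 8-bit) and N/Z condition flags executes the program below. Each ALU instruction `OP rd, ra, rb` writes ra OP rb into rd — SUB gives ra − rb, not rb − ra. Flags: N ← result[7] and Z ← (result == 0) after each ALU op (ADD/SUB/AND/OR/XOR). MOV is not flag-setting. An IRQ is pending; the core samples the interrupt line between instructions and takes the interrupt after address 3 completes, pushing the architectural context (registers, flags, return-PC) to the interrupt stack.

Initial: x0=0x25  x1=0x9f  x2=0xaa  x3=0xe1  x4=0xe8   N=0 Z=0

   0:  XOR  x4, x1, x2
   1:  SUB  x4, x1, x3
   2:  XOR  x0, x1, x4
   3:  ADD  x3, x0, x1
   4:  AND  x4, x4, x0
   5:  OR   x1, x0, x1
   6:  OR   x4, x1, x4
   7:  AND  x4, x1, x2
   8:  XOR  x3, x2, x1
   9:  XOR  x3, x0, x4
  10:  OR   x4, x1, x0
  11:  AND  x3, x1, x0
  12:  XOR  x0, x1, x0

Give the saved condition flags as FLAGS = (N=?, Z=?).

after  0: x0=0x25 x1=0x9f x2=0xaa x3=0xe1 x4=0x35  N=0 Z=0
after  1: x0=0x25 x1=0x9f x2=0xaa x3=0xe1 x4=0xbe  N=1 Z=0
after  2: x0=0x21 x1=0x9f x2=0xaa x3=0xe1 x4=0xbe  N=0 Z=0
after  3: x0=0x21 x1=0x9f x2=0xaa x3=0xc0 x4=0xbe  N=1 Z=0
-- IRQ taken; context saved, return-PC = 4 --

FLAGS = (N=1, Z=0)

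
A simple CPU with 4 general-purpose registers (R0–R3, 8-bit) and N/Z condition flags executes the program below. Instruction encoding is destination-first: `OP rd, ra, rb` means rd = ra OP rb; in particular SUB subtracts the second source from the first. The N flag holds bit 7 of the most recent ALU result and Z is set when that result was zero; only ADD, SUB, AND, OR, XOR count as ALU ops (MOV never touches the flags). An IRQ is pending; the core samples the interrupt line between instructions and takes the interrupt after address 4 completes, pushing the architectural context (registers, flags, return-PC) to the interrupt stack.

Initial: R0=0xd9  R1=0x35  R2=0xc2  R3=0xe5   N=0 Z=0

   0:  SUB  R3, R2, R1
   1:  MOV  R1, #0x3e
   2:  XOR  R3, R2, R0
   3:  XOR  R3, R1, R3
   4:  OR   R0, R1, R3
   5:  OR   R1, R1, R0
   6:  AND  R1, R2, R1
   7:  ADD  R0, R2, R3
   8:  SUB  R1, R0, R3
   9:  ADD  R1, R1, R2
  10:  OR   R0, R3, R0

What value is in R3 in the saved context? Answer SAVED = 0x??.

after  0: R0=0xd9 R1=0x35 R2=0xc2 R3=0x8d  N=1 Z=0
after  1: R0=0xd9 R1=0x3e R2=0xc2 R3=0x8d  N=1 Z=0
after  2: R0=0xd9 R1=0x3e R2=0xc2 R3=0x1b  N=0 Z=0
after  3: R0=0xd9 R1=0x3e R2=0xc2 R3=0x25  N=0 Z=0
after  4: R0=0x3f R1=0x3e R2=0xc2 R3=0x25  N=0 Z=0
-- IRQ taken; context saved, return-PC = 5 --

SAVED = 0x25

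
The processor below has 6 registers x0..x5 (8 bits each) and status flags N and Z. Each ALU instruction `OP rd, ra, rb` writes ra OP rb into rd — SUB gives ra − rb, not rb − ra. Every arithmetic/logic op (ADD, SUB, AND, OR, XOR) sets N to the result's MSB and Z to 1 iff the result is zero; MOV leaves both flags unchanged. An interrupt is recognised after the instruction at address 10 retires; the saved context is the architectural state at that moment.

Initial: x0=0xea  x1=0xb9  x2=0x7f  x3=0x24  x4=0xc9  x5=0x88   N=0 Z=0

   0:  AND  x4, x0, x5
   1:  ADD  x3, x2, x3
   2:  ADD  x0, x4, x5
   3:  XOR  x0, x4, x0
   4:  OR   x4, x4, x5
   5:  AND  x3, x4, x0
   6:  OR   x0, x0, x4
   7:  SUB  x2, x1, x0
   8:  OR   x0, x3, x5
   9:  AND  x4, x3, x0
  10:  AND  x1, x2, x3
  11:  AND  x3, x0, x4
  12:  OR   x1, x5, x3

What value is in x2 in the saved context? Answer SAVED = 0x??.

SAVED = 0x21

after  0: x0=0xea x1=0xb9 x2=0x7f x3=0x24 x4=0x88 x5=0x88  N=1 Z=0
after  1: x0=0xea x1=0xb9 x2=0x7f x3=0xa3 x4=0x88 x5=0x88  N=1 Z=0
after  2: x0=0x10 x1=0xb9 x2=0x7f x3=0xa3 x4=0x88 x5=0x88  N=0 Z=0
after  3: x0=0x98 x1=0xb9 x2=0x7f x3=0xa3 x4=0x88 x5=0x88  N=1 Z=0
after  4: x0=0x98 x1=0xb9 x2=0x7f x3=0xa3 x4=0x88 x5=0x88  N=1 Z=0
after  5: x0=0x98 x1=0xb9 x2=0x7f x3=0x88 x4=0x88 x5=0x88  N=1 Z=0
after  6: x0=0x98 x1=0xb9 x2=0x7f x3=0x88 x4=0x88 x5=0x88  N=1 Z=0
after  7: x0=0x98 x1=0xb9 x2=0x21 x3=0x88 x4=0x88 x5=0x88  N=0 Z=0
after  8: x0=0x88 x1=0xb9 x2=0x21 x3=0x88 x4=0x88 x5=0x88  N=1 Z=0
after  9: x0=0x88 x1=0xb9 x2=0x21 x3=0x88 x4=0x88 x5=0x88  N=1 Z=0
after 10: x0=0x88 x1=0x00 x2=0x21 x3=0x88 x4=0x88 x5=0x88  N=0 Z=1
-- IRQ taken; context saved, return-PC = 11 --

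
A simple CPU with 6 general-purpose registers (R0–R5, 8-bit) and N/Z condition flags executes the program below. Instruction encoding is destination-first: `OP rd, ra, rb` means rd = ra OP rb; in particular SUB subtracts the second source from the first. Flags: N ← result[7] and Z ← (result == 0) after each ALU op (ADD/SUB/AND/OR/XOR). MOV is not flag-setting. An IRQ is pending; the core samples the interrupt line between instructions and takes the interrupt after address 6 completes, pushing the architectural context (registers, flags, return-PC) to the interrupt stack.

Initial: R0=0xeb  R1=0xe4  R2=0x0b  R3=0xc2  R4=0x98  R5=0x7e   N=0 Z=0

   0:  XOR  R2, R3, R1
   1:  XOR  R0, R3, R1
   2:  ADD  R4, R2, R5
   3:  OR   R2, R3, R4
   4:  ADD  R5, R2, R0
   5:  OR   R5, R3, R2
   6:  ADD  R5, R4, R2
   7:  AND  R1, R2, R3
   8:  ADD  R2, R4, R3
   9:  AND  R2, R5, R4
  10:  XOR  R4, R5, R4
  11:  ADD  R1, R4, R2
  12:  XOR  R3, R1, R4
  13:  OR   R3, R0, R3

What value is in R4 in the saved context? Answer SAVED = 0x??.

after  0: R0=0xeb R1=0xe4 R2=0x26 R3=0xc2 R4=0x98 R5=0x7e  N=0 Z=0
after  1: R0=0x26 R1=0xe4 R2=0x26 R3=0xc2 R4=0x98 R5=0x7e  N=0 Z=0
after  2: R0=0x26 R1=0xe4 R2=0x26 R3=0xc2 R4=0xa4 R5=0x7e  N=1 Z=0
after  3: R0=0x26 R1=0xe4 R2=0xe6 R3=0xc2 R4=0xa4 R5=0x7e  N=1 Z=0
after  4: R0=0x26 R1=0xe4 R2=0xe6 R3=0xc2 R4=0xa4 R5=0x0c  N=0 Z=0
after  5: R0=0x26 R1=0xe4 R2=0xe6 R3=0xc2 R4=0xa4 R5=0xe6  N=1 Z=0
after  6: R0=0x26 R1=0xe4 R2=0xe6 R3=0xc2 R4=0xa4 R5=0x8a  N=1 Z=0
-- IRQ taken; context saved, return-PC = 7 --

SAVED = 0xa4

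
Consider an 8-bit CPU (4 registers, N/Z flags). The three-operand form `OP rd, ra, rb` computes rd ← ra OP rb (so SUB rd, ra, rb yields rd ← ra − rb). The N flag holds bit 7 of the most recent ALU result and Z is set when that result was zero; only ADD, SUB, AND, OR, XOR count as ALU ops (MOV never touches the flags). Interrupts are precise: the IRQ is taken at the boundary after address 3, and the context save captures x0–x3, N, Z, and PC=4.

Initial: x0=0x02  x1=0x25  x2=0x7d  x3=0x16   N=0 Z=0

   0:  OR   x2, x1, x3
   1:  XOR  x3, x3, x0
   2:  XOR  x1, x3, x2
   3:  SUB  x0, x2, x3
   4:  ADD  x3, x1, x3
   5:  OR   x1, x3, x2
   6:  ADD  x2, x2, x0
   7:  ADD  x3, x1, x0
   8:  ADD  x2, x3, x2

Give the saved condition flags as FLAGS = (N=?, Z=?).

FLAGS = (N=0, Z=0)

after  0: x0=0x02 x1=0x25 x2=0x37 x3=0x16  N=0 Z=0
after  1: x0=0x02 x1=0x25 x2=0x37 x3=0x14  N=0 Z=0
after  2: x0=0x02 x1=0x23 x2=0x37 x3=0x14  N=0 Z=0
after  3: x0=0x23 x1=0x23 x2=0x37 x3=0x14  N=0 Z=0
-- IRQ taken; context saved, return-PC = 4 --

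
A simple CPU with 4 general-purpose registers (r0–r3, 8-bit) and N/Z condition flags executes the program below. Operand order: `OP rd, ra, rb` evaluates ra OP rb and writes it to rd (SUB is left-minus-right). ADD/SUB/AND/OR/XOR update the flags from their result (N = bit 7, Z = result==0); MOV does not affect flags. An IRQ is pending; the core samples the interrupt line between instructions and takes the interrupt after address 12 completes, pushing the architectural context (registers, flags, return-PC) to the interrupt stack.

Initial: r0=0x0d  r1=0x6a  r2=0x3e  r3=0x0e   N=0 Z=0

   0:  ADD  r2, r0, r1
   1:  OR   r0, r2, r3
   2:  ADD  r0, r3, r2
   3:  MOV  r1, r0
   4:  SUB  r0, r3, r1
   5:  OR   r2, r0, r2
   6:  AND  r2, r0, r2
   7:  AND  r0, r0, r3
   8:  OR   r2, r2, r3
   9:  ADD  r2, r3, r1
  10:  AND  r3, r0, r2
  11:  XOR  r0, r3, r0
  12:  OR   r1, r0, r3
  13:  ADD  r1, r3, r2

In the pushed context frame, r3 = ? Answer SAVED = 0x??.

SAVED = 0x00

after  0: r0=0x0d r1=0x6a r2=0x77 r3=0x0e  N=0 Z=0
after  1: r0=0x7f r1=0x6a r2=0x77 r3=0x0e  N=0 Z=0
after  2: r0=0x85 r1=0x6a r2=0x77 r3=0x0e  N=1 Z=0
after  3: r0=0x85 r1=0x85 r2=0x77 r3=0x0e  N=1 Z=0
after  4: r0=0x89 r1=0x85 r2=0x77 r3=0x0e  N=1 Z=0
after  5: r0=0x89 r1=0x85 r2=0xff r3=0x0e  N=1 Z=0
after  6: r0=0x89 r1=0x85 r2=0x89 r3=0x0e  N=1 Z=0
after  7: r0=0x08 r1=0x85 r2=0x89 r3=0x0e  N=0 Z=0
after  8: r0=0x08 r1=0x85 r2=0x8f r3=0x0e  N=1 Z=0
after  9: r0=0x08 r1=0x85 r2=0x93 r3=0x0e  N=1 Z=0
after 10: r0=0x08 r1=0x85 r2=0x93 r3=0x00  N=0 Z=1
after 11: r0=0x08 r1=0x85 r2=0x93 r3=0x00  N=0 Z=0
after 12: r0=0x08 r1=0x08 r2=0x93 r3=0x00  N=0 Z=0
-- IRQ taken; context saved, return-PC = 13 --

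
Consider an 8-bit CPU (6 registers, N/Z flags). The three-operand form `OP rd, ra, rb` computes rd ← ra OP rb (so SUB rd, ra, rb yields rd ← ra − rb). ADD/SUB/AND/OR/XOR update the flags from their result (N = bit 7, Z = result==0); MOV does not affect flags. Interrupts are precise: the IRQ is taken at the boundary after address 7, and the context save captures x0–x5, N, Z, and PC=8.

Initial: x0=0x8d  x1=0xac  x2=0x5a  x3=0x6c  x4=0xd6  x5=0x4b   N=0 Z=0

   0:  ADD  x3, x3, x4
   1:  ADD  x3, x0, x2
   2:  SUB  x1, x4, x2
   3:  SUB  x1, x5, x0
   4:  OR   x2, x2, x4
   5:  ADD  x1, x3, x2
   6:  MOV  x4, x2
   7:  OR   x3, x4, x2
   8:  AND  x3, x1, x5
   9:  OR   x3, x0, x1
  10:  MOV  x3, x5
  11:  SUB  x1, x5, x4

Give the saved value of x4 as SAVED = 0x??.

after  0: x0=0x8d x1=0xac x2=0x5a x3=0x42 x4=0xd6 x5=0x4b  N=0 Z=0
after  1: x0=0x8d x1=0xac x2=0x5a x3=0xe7 x4=0xd6 x5=0x4b  N=1 Z=0
after  2: x0=0x8d x1=0x7c x2=0x5a x3=0xe7 x4=0xd6 x5=0x4b  N=0 Z=0
after  3: x0=0x8d x1=0xbe x2=0x5a x3=0xe7 x4=0xd6 x5=0x4b  N=1 Z=0
after  4: x0=0x8d x1=0xbe x2=0xde x3=0xe7 x4=0xd6 x5=0x4b  N=1 Z=0
after  5: x0=0x8d x1=0xc5 x2=0xde x3=0xe7 x4=0xd6 x5=0x4b  N=1 Z=0
after  6: x0=0x8d x1=0xc5 x2=0xde x3=0xe7 x4=0xde x5=0x4b  N=1 Z=0
after  7: x0=0x8d x1=0xc5 x2=0xde x3=0xde x4=0xde x5=0x4b  N=1 Z=0
-- IRQ taken; context saved, return-PC = 8 --

SAVED = 0xde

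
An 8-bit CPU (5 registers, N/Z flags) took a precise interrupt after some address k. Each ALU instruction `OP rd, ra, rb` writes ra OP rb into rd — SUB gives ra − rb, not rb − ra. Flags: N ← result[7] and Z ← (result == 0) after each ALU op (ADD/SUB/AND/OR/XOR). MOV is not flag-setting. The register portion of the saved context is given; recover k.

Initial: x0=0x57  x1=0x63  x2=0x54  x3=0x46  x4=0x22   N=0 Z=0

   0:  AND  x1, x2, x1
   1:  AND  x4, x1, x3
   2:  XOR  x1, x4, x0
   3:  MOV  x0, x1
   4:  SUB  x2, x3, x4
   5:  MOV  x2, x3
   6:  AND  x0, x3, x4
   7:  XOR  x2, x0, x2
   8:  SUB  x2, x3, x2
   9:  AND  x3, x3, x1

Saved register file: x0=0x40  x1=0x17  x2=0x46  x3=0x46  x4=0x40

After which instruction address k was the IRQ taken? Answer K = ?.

after  0: x0=0x57 x1=0x40 x2=0x54 x3=0x46 x4=0x22  N=0 Z=0
after  1: x0=0x57 x1=0x40 x2=0x54 x3=0x46 x4=0x40  N=0 Z=0
after  2: x0=0x57 x1=0x17 x2=0x54 x3=0x46 x4=0x40  N=0 Z=0
after  3: x0=0x17 x1=0x17 x2=0x54 x3=0x46 x4=0x40  N=0 Z=0
after  4: x0=0x17 x1=0x17 x2=0x06 x3=0x46 x4=0x40  N=0 Z=0
after  5: x0=0x17 x1=0x17 x2=0x46 x3=0x46 x4=0x40  N=0 Z=0
after  6: x0=0x40 x1=0x17 x2=0x46 x3=0x46 x4=0x40  N=0 Z=0
-- IRQ taken; context saved, return-PC = 7 --

K = 6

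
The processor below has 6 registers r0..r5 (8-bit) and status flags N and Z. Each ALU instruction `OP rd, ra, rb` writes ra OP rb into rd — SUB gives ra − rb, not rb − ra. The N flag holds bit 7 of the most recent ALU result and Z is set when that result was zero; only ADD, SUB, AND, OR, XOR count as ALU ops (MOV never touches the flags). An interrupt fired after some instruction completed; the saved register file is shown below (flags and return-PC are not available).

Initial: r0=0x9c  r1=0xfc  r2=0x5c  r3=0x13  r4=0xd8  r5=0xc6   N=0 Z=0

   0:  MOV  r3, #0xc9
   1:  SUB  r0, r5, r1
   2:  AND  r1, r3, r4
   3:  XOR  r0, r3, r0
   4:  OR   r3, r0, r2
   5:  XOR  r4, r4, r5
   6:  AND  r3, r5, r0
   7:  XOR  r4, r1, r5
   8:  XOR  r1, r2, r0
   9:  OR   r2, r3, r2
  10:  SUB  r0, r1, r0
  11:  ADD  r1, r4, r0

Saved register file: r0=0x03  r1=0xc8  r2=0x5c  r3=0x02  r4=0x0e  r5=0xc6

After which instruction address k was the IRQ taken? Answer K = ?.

after  0: r0=0x9c r1=0xfc r2=0x5c r3=0xc9 r4=0xd8 r5=0xc6  N=0 Z=0
after  1: r0=0xca r1=0xfc r2=0x5c r3=0xc9 r4=0xd8 r5=0xc6  N=1 Z=0
after  2: r0=0xca r1=0xc8 r2=0x5c r3=0xc9 r4=0xd8 r5=0xc6  N=1 Z=0
after  3: r0=0x03 r1=0xc8 r2=0x5c r3=0xc9 r4=0xd8 r5=0xc6  N=0 Z=0
after  4: r0=0x03 r1=0xc8 r2=0x5c r3=0x5f r4=0xd8 r5=0xc6  N=0 Z=0
after  5: r0=0x03 r1=0xc8 r2=0x5c r3=0x5f r4=0x1e r5=0xc6  N=0 Z=0
after  6: r0=0x03 r1=0xc8 r2=0x5c r3=0x02 r4=0x1e r5=0xc6  N=0 Z=0
after  7: r0=0x03 r1=0xc8 r2=0x5c r3=0x02 r4=0x0e r5=0xc6  N=0 Z=0
-- IRQ taken; context saved, return-PC = 8 --

K = 7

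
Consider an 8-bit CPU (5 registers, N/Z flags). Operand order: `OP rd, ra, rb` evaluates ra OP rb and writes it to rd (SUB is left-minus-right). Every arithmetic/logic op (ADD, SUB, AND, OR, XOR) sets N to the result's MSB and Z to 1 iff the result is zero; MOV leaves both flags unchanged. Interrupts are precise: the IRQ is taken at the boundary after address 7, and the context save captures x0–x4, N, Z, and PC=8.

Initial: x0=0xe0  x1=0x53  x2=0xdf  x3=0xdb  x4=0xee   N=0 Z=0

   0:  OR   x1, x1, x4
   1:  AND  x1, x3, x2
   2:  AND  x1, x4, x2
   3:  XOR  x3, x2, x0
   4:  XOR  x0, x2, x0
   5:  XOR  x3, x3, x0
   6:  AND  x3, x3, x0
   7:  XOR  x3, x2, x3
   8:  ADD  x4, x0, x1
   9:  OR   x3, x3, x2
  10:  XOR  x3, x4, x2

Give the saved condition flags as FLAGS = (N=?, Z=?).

after  0: x0=0xe0 x1=0xff x2=0xdf x3=0xdb x4=0xee  N=1 Z=0
after  1: x0=0xe0 x1=0xdb x2=0xdf x3=0xdb x4=0xee  N=1 Z=0
after  2: x0=0xe0 x1=0xce x2=0xdf x3=0xdb x4=0xee  N=1 Z=0
after  3: x0=0xe0 x1=0xce x2=0xdf x3=0x3f x4=0xee  N=0 Z=0
after  4: x0=0x3f x1=0xce x2=0xdf x3=0x3f x4=0xee  N=0 Z=0
after  5: x0=0x3f x1=0xce x2=0xdf x3=0x00 x4=0xee  N=0 Z=1
after  6: x0=0x3f x1=0xce x2=0xdf x3=0x00 x4=0xee  N=0 Z=1
after  7: x0=0x3f x1=0xce x2=0xdf x3=0xdf x4=0xee  N=1 Z=0
-- IRQ taken; context saved, return-PC = 8 --

FLAGS = (N=1, Z=0)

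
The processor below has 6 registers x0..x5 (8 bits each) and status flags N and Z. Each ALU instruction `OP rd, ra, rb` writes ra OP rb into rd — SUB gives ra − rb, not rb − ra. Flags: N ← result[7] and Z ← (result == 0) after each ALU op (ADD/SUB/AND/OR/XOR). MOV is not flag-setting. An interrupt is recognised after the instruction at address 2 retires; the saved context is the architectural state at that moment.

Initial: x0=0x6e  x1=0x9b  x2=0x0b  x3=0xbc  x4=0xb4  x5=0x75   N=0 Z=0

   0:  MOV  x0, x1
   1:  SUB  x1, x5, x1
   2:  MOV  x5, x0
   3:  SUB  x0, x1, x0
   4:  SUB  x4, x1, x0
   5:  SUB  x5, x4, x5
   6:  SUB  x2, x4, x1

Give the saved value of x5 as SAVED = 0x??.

SAVED = 0x9b

after  0: x0=0x9b x1=0x9b x2=0x0b x3=0xbc x4=0xb4 x5=0x75  N=0 Z=0
after  1: x0=0x9b x1=0xda x2=0x0b x3=0xbc x4=0xb4 x5=0x75  N=1 Z=0
after  2: x0=0x9b x1=0xda x2=0x0b x3=0xbc x4=0xb4 x5=0x9b  N=1 Z=0
-- IRQ taken; context saved, return-PC = 3 --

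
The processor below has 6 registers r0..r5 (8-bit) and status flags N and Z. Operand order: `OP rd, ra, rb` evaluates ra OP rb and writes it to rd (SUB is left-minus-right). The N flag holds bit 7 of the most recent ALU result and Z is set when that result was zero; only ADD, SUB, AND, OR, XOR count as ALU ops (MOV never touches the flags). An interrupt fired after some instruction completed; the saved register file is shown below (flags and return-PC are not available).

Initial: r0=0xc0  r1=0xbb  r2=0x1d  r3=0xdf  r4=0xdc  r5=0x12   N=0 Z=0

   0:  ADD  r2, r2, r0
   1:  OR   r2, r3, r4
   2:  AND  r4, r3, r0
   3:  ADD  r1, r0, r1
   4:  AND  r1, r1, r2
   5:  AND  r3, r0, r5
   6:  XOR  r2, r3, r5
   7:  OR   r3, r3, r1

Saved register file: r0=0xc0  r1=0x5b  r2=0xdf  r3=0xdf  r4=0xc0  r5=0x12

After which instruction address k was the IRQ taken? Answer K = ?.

after  0: r0=0xc0 r1=0xbb r2=0xdd r3=0xdf r4=0xdc r5=0x12  N=1 Z=0
after  1: r0=0xc0 r1=0xbb r2=0xdf r3=0xdf r4=0xdc r5=0x12  N=1 Z=0
after  2: r0=0xc0 r1=0xbb r2=0xdf r3=0xdf r4=0xc0 r5=0x12  N=1 Z=0
after  3: r0=0xc0 r1=0x7b r2=0xdf r3=0xdf r4=0xc0 r5=0x12  N=0 Z=0
after  4: r0=0xc0 r1=0x5b r2=0xdf r3=0xdf r4=0xc0 r5=0x12  N=0 Z=0
-- IRQ taken; context saved, return-PC = 5 --

K = 4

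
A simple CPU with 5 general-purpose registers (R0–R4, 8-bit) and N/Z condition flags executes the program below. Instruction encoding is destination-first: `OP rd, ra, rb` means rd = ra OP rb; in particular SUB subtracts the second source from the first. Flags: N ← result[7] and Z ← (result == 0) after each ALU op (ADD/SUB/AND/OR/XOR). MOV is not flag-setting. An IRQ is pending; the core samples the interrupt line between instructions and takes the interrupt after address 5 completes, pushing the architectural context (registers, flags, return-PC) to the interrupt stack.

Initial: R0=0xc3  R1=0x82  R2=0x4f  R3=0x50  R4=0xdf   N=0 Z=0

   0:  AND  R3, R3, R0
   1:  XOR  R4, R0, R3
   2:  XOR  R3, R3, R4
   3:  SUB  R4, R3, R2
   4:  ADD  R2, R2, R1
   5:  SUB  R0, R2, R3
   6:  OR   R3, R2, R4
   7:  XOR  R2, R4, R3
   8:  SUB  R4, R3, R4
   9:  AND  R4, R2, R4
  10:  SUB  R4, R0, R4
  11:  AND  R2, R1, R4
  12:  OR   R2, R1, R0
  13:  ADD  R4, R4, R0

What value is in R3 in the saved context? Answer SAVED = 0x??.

after  0: R0=0xc3 R1=0x82 R2=0x4f R3=0x40 R4=0xdf  N=0 Z=0
after  1: R0=0xc3 R1=0x82 R2=0x4f R3=0x40 R4=0x83  N=1 Z=0
after  2: R0=0xc3 R1=0x82 R2=0x4f R3=0xc3 R4=0x83  N=1 Z=0
after  3: R0=0xc3 R1=0x82 R2=0x4f R3=0xc3 R4=0x74  N=0 Z=0
after  4: R0=0xc3 R1=0x82 R2=0xd1 R3=0xc3 R4=0x74  N=1 Z=0
after  5: R0=0x0e R1=0x82 R2=0xd1 R3=0xc3 R4=0x74  N=0 Z=0
-- IRQ taken; context saved, return-PC = 6 --

SAVED = 0xc3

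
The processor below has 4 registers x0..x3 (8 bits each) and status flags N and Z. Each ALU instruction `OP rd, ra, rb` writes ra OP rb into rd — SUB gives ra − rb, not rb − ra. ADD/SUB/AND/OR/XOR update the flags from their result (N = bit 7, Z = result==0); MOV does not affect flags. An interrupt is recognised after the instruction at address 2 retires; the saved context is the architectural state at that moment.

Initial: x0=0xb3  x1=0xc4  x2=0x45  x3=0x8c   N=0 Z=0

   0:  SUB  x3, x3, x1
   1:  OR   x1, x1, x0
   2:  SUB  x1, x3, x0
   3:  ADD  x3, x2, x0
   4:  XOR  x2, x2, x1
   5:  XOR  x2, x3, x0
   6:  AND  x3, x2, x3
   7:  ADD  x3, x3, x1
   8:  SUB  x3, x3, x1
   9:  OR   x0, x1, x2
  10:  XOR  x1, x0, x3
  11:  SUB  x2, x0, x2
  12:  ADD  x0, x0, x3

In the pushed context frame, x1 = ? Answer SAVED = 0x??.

after  0: x0=0xb3 x1=0xc4 x2=0x45 x3=0xc8  N=1 Z=0
after  1: x0=0xb3 x1=0xf7 x2=0x45 x3=0xc8  N=1 Z=0
after  2: x0=0xb3 x1=0x15 x2=0x45 x3=0xc8  N=0 Z=0
-- IRQ taken; context saved, return-PC = 3 --

SAVED = 0x15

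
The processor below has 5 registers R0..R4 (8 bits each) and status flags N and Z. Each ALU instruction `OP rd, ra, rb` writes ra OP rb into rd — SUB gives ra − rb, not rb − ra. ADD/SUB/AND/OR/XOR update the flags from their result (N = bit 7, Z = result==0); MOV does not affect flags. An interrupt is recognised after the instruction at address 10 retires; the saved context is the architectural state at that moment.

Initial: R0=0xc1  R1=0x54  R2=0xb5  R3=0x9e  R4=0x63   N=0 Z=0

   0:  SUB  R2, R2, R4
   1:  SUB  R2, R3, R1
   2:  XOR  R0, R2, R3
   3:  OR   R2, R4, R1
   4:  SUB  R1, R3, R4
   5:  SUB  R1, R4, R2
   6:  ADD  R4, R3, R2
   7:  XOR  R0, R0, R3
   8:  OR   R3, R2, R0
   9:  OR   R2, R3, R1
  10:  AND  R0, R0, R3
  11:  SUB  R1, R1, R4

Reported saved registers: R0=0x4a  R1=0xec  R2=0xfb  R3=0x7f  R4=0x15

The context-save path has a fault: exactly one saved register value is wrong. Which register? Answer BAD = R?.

BAD = R2

after  0: R0=0xc1 R1=0x54 R2=0x52 R3=0x9e R4=0x63  N=0 Z=0
after  1: R0=0xc1 R1=0x54 R2=0x4a R3=0x9e R4=0x63  N=0 Z=0
after  2: R0=0xd4 R1=0x54 R2=0x4a R3=0x9e R4=0x63  N=1 Z=0
after  3: R0=0xd4 R1=0x54 R2=0x77 R3=0x9e R4=0x63  N=0 Z=0
after  4: R0=0xd4 R1=0x3b R2=0x77 R3=0x9e R4=0x63  N=0 Z=0
after  5: R0=0xd4 R1=0xec R2=0x77 R3=0x9e R4=0x63  N=1 Z=0
after  6: R0=0xd4 R1=0xec R2=0x77 R3=0x9e R4=0x15  N=0 Z=0
after  7: R0=0x4a R1=0xec R2=0x77 R3=0x9e R4=0x15  N=0 Z=0
after  8: R0=0x4a R1=0xec R2=0x77 R3=0x7f R4=0x15  N=0 Z=0
after  9: R0=0x4a R1=0xec R2=0xff R3=0x7f R4=0x15  N=1 Z=0
after 10: R0=0x4a R1=0xec R2=0xff R3=0x7f R4=0x15  N=0 Z=0
-- IRQ taken; context saved, return-PC = 11 --
mismatch: R2: reported 0xfb vs actual 0xff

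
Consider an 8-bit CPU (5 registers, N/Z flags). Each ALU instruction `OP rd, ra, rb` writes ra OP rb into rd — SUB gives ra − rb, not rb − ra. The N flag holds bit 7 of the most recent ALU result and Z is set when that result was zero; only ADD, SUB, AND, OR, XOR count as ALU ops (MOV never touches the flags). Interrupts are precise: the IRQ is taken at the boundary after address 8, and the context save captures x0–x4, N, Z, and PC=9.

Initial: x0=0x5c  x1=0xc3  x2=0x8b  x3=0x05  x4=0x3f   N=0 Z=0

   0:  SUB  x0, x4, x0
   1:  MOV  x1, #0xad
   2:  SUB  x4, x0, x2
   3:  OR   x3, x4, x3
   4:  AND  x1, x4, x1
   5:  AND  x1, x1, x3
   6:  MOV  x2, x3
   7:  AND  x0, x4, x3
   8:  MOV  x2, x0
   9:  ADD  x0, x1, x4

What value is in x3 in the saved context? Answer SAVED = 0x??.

after  0: x0=0xe3 x1=0xc3 x2=0x8b x3=0x05 x4=0x3f  N=1 Z=0
after  1: x0=0xe3 x1=0xad x2=0x8b x3=0x05 x4=0x3f  N=1 Z=0
after  2: x0=0xe3 x1=0xad x2=0x8b x3=0x05 x4=0x58  N=0 Z=0
after  3: x0=0xe3 x1=0xad x2=0x8b x3=0x5d x4=0x58  N=0 Z=0
after  4: x0=0xe3 x1=0x08 x2=0x8b x3=0x5d x4=0x58  N=0 Z=0
after  5: x0=0xe3 x1=0x08 x2=0x8b x3=0x5d x4=0x58  N=0 Z=0
after  6: x0=0xe3 x1=0x08 x2=0x5d x3=0x5d x4=0x58  N=0 Z=0
after  7: x0=0x58 x1=0x08 x2=0x5d x3=0x5d x4=0x58  N=0 Z=0
after  8: x0=0x58 x1=0x08 x2=0x58 x3=0x5d x4=0x58  N=0 Z=0
-- IRQ taken; context saved, return-PC = 9 --

SAVED = 0x5d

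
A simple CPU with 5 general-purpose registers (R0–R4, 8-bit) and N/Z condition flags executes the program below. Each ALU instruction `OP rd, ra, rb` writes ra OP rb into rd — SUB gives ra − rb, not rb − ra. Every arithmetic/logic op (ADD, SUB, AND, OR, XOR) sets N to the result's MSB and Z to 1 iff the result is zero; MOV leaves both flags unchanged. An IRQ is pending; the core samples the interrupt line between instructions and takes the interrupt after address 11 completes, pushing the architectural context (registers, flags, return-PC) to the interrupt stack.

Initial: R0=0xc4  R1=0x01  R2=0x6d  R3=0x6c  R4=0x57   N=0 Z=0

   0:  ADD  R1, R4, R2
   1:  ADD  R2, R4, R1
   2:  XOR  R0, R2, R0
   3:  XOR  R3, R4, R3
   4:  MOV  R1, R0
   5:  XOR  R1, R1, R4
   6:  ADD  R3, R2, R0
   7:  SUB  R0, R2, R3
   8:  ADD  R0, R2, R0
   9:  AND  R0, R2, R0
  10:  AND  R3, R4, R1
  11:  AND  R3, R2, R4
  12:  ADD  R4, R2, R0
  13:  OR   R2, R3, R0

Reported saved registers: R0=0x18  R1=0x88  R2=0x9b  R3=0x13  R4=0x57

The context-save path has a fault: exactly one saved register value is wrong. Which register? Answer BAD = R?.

BAD = R2

after  0: R0=0xc4 R1=0xc4 R2=0x6d R3=0x6c R4=0x57  N=1 Z=0
after  1: R0=0xc4 R1=0xc4 R2=0x1b R3=0x6c R4=0x57  N=0 Z=0
after  2: R0=0xdf R1=0xc4 R2=0x1b R3=0x6c R4=0x57  N=1 Z=0
after  3: R0=0xdf R1=0xc4 R2=0x1b R3=0x3b R4=0x57  N=0 Z=0
after  4: R0=0xdf R1=0xdf R2=0x1b R3=0x3b R4=0x57  N=0 Z=0
after  5: R0=0xdf R1=0x88 R2=0x1b R3=0x3b R4=0x57  N=1 Z=0
after  6: R0=0xdf R1=0x88 R2=0x1b R3=0xfa R4=0x57  N=1 Z=0
after  7: R0=0x21 R1=0x88 R2=0x1b R3=0xfa R4=0x57  N=0 Z=0
after  8: R0=0x3c R1=0x88 R2=0x1b R3=0xfa R4=0x57  N=0 Z=0
after  9: R0=0x18 R1=0x88 R2=0x1b R3=0xfa R4=0x57  N=0 Z=0
after 10: R0=0x18 R1=0x88 R2=0x1b R3=0x00 R4=0x57  N=0 Z=1
after 11: R0=0x18 R1=0x88 R2=0x1b R3=0x13 R4=0x57  N=0 Z=0
-- IRQ taken; context saved, return-PC = 12 --
mismatch: R2: reported 0x9b vs actual 0x1b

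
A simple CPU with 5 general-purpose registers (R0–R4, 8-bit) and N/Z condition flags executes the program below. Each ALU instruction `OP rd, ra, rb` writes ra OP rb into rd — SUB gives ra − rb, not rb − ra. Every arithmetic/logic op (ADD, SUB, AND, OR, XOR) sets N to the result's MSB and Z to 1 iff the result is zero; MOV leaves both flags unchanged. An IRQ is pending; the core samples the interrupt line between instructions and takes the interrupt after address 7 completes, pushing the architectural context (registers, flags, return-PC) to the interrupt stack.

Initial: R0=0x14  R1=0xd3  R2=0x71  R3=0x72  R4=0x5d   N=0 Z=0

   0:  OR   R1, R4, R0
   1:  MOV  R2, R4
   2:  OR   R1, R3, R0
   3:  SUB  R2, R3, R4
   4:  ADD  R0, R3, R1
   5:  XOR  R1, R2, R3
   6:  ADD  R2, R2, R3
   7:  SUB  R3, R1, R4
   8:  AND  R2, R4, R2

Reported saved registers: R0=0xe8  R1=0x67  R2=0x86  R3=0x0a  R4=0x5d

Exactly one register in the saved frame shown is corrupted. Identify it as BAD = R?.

BAD = R2

after  0: R0=0x14 R1=0x5d R2=0x71 R3=0x72 R4=0x5d  N=0 Z=0
after  1: R0=0x14 R1=0x5d R2=0x5d R3=0x72 R4=0x5d  N=0 Z=0
after  2: R0=0x14 R1=0x76 R2=0x5d R3=0x72 R4=0x5d  N=0 Z=0
after  3: R0=0x14 R1=0x76 R2=0x15 R3=0x72 R4=0x5d  N=0 Z=0
after  4: R0=0xe8 R1=0x76 R2=0x15 R3=0x72 R4=0x5d  N=1 Z=0
after  5: R0=0xe8 R1=0x67 R2=0x15 R3=0x72 R4=0x5d  N=0 Z=0
after  6: R0=0xe8 R1=0x67 R2=0x87 R3=0x72 R4=0x5d  N=1 Z=0
after  7: R0=0xe8 R1=0x67 R2=0x87 R3=0x0a R4=0x5d  N=0 Z=0
-- IRQ taken; context saved, return-PC = 8 --
mismatch: R2: reported 0x86 vs actual 0x87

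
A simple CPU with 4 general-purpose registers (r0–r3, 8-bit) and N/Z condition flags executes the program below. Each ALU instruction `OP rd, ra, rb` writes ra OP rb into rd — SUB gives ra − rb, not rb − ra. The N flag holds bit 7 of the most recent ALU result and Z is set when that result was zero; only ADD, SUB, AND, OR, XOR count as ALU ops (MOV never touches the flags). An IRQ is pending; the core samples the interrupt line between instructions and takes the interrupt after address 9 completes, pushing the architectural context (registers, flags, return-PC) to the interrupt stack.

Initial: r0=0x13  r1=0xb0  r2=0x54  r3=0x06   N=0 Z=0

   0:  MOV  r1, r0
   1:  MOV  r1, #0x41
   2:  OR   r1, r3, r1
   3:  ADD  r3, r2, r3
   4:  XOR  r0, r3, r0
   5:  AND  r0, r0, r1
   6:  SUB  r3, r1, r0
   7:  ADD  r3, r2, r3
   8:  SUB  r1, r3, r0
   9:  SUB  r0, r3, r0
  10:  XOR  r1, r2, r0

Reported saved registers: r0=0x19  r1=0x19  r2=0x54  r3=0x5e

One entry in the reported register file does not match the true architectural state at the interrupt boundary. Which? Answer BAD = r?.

after  0: r0=0x13 r1=0x13 r2=0x54 r3=0x06  N=0 Z=0
after  1: r0=0x13 r1=0x41 r2=0x54 r3=0x06  N=0 Z=0
after  2: r0=0x13 r1=0x47 r2=0x54 r3=0x06  N=0 Z=0
after  3: r0=0x13 r1=0x47 r2=0x54 r3=0x5a  N=0 Z=0
after  4: r0=0x49 r1=0x47 r2=0x54 r3=0x5a  N=0 Z=0
after  5: r0=0x41 r1=0x47 r2=0x54 r3=0x5a  N=0 Z=0
after  6: r0=0x41 r1=0x47 r2=0x54 r3=0x06  N=0 Z=0
after  7: r0=0x41 r1=0x47 r2=0x54 r3=0x5a  N=0 Z=0
after  8: r0=0x41 r1=0x19 r2=0x54 r3=0x5a  N=0 Z=0
after  9: r0=0x19 r1=0x19 r2=0x54 r3=0x5a  N=0 Z=0
-- IRQ taken; context saved, return-PC = 10 --
mismatch: r3: reported 0x5e vs actual 0x5a

BAD = r3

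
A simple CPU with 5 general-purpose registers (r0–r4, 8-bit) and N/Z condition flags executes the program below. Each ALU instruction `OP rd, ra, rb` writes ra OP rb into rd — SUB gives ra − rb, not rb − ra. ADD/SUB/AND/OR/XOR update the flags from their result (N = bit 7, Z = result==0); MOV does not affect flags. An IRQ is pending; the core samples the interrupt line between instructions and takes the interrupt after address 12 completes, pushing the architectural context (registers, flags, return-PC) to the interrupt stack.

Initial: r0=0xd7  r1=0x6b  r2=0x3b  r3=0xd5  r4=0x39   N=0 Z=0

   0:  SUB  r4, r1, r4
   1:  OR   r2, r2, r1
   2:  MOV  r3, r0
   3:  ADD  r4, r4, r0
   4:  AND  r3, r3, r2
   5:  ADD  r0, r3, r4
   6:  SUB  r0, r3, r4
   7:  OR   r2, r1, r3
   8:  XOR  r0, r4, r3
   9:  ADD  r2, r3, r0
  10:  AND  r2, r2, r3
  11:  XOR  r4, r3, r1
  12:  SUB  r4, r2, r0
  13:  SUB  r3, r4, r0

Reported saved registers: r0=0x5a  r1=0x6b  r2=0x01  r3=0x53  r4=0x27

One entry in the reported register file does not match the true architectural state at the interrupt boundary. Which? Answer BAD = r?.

after  0: r0=0xd7 r1=0x6b r2=0x3b r3=0xd5 r4=0x32  N=0 Z=0
after  1: r0=0xd7 r1=0x6b r2=0x7b r3=0xd5 r4=0x32  N=0 Z=0
after  2: r0=0xd7 r1=0x6b r2=0x7b r3=0xd7 r4=0x32  N=0 Z=0
after  3: r0=0xd7 r1=0x6b r2=0x7b r3=0xd7 r4=0x09  N=0 Z=0
after  4: r0=0xd7 r1=0x6b r2=0x7b r3=0x53 r4=0x09  N=0 Z=0
after  5: r0=0x5c r1=0x6b r2=0x7b r3=0x53 r4=0x09  N=0 Z=0
after  6: r0=0x4a r1=0x6b r2=0x7b r3=0x53 r4=0x09  N=0 Z=0
after  7: r0=0x4a r1=0x6b r2=0x7b r3=0x53 r4=0x09  N=0 Z=0
after  8: r0=0x5a r1=0x6b r2=0x7b r3=0x53 r4=0x09  N=0 Z=0
after  9: r0=0x5a r1=0x6b r2=0xad r3=0x53 r4=0x09  N=1 Z=0
after 10: r0=0x5a r1=0x6b r2=0x01 r3=0x53 r4=0x09  N=0 Z=0
after 11: r0=0x5a r1=0x6b r2=0x01 r3=0x53 r4=0x38  N=0 Z=0
after 12: r0=0x5a r1=0x6b r2=0x01 r3=0x53 r4=0xa7  N=1 Z=0
-- IRQ taken; context saved, return-PC = 13 --
mismatch: r4: reported 0x27 vs actual 0xa7

BAD = r4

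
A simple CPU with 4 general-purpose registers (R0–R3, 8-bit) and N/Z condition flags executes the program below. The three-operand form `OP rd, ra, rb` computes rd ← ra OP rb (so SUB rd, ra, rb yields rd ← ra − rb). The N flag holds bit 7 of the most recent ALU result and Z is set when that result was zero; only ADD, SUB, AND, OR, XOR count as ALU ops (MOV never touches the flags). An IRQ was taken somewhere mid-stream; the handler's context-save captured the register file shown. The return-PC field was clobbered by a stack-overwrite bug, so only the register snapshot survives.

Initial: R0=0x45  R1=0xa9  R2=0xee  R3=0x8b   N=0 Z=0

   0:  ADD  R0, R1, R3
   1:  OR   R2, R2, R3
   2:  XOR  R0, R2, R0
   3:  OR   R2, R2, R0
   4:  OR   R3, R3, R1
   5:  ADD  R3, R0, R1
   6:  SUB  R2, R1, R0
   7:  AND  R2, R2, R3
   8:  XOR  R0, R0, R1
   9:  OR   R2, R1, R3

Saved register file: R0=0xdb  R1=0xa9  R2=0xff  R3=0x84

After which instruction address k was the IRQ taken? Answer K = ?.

K = 5

after  0: R0=0x34 R1=0xa9 R2=0xee R3=0x8b  N=0 Z=0
after  1: R0=0x34 R1=0xa9 R2=0xef R3=0x8b  N=1 Z=0
after  2: R0=0xdb R1=0xa9 R2=0xef R3=0x8b  N=1 Z=0
after  3: R0=0xdb R1=0xa9 R2=0xff R3=0x8b  N=1 Z=0
after  4: R0=0xdb R1=0xa9 R2=0xff R3=0xab  N=1 Z=0
after  5: R0=0xdb R1=0xa9 R2=0xff R3=0x84  N=1 Z=0
-- IRQ taken; context saved, return-PC = 6 --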